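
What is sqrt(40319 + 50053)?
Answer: 2*sqrt(22593) ≈ 300.62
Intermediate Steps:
sqrt(40319 + 50053) = sqrt(90372) = 2*sqrt(22593)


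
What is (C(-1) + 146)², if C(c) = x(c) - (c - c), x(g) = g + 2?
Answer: 21609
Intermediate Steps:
x(g) = 2 + g
C(c) = 2 + c (C(c) = (2 + c) - (c - c) = (2 + c) - 1*0 = (2 + c) + 0 = 2 + c)
(C(-1) + 146)² = ((2 - 1) + 146)² = (1 + 146)² = 147² = 21609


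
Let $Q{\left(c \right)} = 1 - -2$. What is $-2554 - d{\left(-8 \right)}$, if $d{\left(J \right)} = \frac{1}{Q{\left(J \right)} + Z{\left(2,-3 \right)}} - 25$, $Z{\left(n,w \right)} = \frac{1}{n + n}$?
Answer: $- \frac{32881}{13} \approx -2529.3$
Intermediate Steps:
$Q{\left(c \right)} = 3$ ($Q{\left(c \right)} = 1 + 2 = 3$)
$Z{\left(n,w \right)} = \frac{1}{2 n}$
$d{\left(J \right)} = - \frac{321}{13}$ ($d{\left(J \right)} = \frac{1}{3 + \frac{1}{2 \cdot 2}} - 25 = \frac{1}{3 + \frac{1}{2} \cdot \frac{1}{2}} - 25 = \frac{1}{3 + \frac{1}{4}} - 25 = \frac{1}{\frac{13}{4}} - 25 = \frac{4}{13} - 25 = - \frac{321}{13}$)
$-2554 - d{\left(-8 \right)} = -2554 - - \frac{321}{13} = -2554 + \frac{321}{13} = - \frac{32881}{13}$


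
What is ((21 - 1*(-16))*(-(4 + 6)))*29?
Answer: -10730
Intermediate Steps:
((21 - 1*(-16))*(-(4 + 6)))*29 = ((21 + 16)*(-1*10))*29 = (37*(-10))*29 = -370*29 = -10730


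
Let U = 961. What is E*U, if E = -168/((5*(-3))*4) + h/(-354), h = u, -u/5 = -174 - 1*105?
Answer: -646753/590 ≈ -1096.2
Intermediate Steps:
u = 1395 (u = -5*(-174 - 1*105) = -5*(-174 - 105) = -5*(-279) = 1395)
h = 1395
E = -673/590 (E = -168/((5*(-3))*4) + 1395/(-354) = -168/((-15*4)) + 1395*(-1/354) = -168/(-60) - 465/118 = -168*(-1/60) - 465/118 = 14/5 - 465/118 = -673/590 ≈ -1.1407)
E*U = -673/590*961 = -646753/590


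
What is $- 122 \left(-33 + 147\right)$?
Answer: $-13908$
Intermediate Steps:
$- 122 \left(-33 + 147\right) = \left(-122\right) 114 = -13908$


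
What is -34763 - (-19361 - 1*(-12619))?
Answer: -28021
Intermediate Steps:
-34763 - (-19361 - 1*(-12619)) = -34763 - (-19361 + 12619) = -34763 - 1*(-6742) = -34763 + 6742 = -28021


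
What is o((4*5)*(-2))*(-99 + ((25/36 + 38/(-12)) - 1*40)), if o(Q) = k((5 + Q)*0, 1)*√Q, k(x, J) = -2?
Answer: 5093*I*√10/9 ≈ 1789.5*I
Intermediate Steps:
o(Q) = -2*√Q
o((4*5)*(-2))*(-99 + ((25/36 + 38/(-12)) - 1*40)) = (-2*2*I*√10)*(-99 + ((25/36 + 38/(-12)) - 1*40)) = (-2*2*I*√10)*(-99 + ((25*(1/36) + 38*(-1/12)) - 40)) = (-4*I*√10)*(-99 + ((25/36 - 19/6) - 40)) = (-4*I*√10)*(-99 + (-89/36 - 40)) = (-4*I*√10)*(-99 - 1529/36) = -4*I*√10*(-5093/36) = 5093*I*√10/9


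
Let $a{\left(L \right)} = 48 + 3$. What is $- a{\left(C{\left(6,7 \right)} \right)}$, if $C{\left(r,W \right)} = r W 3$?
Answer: $-51$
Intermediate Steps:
$C{\left(r,W \right)} = 3 W r$ ($C{\left(r,W \right)} = W r 3 = 3 W r$)
$a{\left(L \right)} = 51$
$- a{\left(C{\left(6,7 \right)} \right)} = \left(-1\right) 51 = -51$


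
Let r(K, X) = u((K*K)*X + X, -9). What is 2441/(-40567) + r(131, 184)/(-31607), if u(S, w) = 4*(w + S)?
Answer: -512486880819/1282201169 ≈ -399.69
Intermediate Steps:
u(S, w) = 4*S + 4*w (u(S, w) = 4*(S + w) = 4*S + 4*w)
r(K, X) = -36 + 4*X + 4*X*K² (r(K, X) = 4*((K*K)*X + X) + 4*(-9) = 4*(K²*X + X) - 36 = 4*(X*K² + X) - 36 = 4*(X + X*K²) - 36 = (4*X + 4*X*K²) - 36 = -36 + 4*X + 4*X*K²)
2441/(-40567) + r(131, 184)/(-31607) = 2441/(-40567) + (-36 + 4*184*(1 + 131²))/(-31607) = 2441*(-1/40567) + (-36 + 4*184*(1 + 17161))*(-1/31607) = -2441/40567 + (-36 + 4*184*17162)*(-1/31607) = -2441/40567 + (-36 + 12631232)*(-1/31607) = -2441/40567 + 12631196*(-1/31607) = -2441/40567 - 12631196/31607 = -512486880819/1282201169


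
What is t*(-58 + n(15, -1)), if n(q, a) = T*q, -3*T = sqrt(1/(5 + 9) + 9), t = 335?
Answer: -19430 - 1675*sqrt(1778)/14 ≈ -24475.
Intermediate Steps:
T = -sqrt(1778)/42 (T = -sqrt(1/(5 + 9) + 9)/3 = -sqrt(1/14 + 9)/3 = -sqrt(1778)/42 ≈ -1.0040)
n(q, a) = -q*sqrt(1778)/42 (n(q, a) = (-sqrt(1778)/42)*q = -q*sqrt(1778)/42)
t*(-58 + n(15, -1)) = 335*(-58 - 1/42*15*sqrt(1778)) = 335*(-58 - 5*sqrt(1778)/14) = -19430 - 1675*sqrt(1778)/14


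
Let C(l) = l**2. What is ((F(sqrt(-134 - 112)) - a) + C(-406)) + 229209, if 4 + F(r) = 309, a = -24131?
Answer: 418481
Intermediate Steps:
F(r) = 305 (F(r) = -4 + 309 = 305)
((F(sqrt(-134 - 112)) - a) + C(-406)) + 229209 = ((305 - 1*(-24131)) + (-406)**2) + 229209 = ((305 + 24131) + 164836) + 229209 = (24436 + 164836) + 229209 = 189272 + 229209 = 418481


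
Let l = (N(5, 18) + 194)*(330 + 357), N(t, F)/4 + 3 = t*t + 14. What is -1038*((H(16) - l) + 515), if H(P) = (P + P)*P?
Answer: 239963802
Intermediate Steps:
N(t, F) = 44 + 4*t**2 (N(t, F) = -12 + 4*(t*t + 14) = -12 + 4*(t**2 + 14) = -12 + 4*(14 + t**2) = -12 + (56 + 4*t**2) = 44 + 4*t**2)
H(P) = 2*P**2 (H(P) = (2*P)*P = 2*P**2)
l = 232206 (l = ((44 + 4*5**2) + 194)*(330 + 357) = ((44 + 4*25) + 194)*687 = ((44 + 100) + 194)*687 = (144 + 194)*687 = 338*687 = 232206)
-1038*((H(16) - l) + 515) = -1038*((2*16**2 - 1*232206) + 515) = -1038*((2*256 - 232206) + 515) = -1038*((512 - 232206) + 515) = -1038*(-231694 + 515) = -1038*(-231179) = 239963802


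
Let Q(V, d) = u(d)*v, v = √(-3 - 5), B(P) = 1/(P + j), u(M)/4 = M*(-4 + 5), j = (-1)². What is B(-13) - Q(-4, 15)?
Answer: -1/12 - 120*I*√2 ≈ -0.083333 - 169.71*I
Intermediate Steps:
j = 1
u(M) = 4*M (u(M) = 4*(M*(-4 + 5)) = 4*(M*1) = 4*M)
B(P) = 1/(1 + P) (B(P) = 1/(P + 1) = 1/(1 + P))
v = 2*I*√2 (v = √(-8) = 2*I*√2 ≈ 2.8284*I)
Q(V, d) = 8*I*d*√2 (Q(V, d) = (4*d)*(2*I*√2) = 8*I*d*√2)
B(-13) - Q(-4, 15) = 1/(1 - 13) - 8*I*15*√2 = 1/(-12) - 120*I*√2 = -1/12 - 120*I*√2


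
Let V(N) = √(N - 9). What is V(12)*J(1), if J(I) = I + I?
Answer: 2*√3 ≈ 3.4641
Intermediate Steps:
J(I) = 2*I
V(N) = √(-9 + N)
V(12)*J(1) = √(-9 + 12)*(2*1) = √3*2 = 2*√3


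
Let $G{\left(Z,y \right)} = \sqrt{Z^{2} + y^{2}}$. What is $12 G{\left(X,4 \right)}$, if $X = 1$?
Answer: $12 \sqrt{17} \approx 49.477$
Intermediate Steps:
$12 G{\left(X,4 \right)} = 12 \sqrt{1^{2} + 4^{2}} = 12 \sqrt{1 + 16} = 12 \sqrt{17}$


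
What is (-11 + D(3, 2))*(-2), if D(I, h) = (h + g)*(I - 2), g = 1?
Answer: 16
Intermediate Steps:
D(I, h) = (1 + h)*(-2 + I) (D(I, h) = (h + 1)*(I - 2) = (1 + h)*(-2 + I))
(-11 + D(3, 2))*(-2) = (-11 + (-2 + 3 - 2*2 + 3*2))*(-2) = (-11 + (-2 + 3 - 4 + 6))*(-2) = (-11 + 3)*(-2) = -8*(-2) = 16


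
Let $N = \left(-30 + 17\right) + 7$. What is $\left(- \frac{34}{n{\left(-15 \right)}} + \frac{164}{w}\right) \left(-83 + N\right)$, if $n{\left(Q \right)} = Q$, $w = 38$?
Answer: $- \frac{166964}{285} \approx -585.84$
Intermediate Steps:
$N = -6$ ($N = -13 + 7 = -6$)
$\left(- \frac{34}{n{\left(-15 \right)}} + \frac{164}{w}\right) \left(-83 + N\right) = \left(- \frac{34}{-15} + \frac{164}{38}\right) \left(-83 - 6\right) = \left(\left(-34\right) \left(- \frac{1}{15}\right) + 164 \cdot \frac{1}{38}\right) \left(-89\right) = \left(\frac{34}{15} + \frac{82}{19}\right) \left(-89\right) = \frac{1876}{285} \left(-89\right) = - \frac{166964}{285}$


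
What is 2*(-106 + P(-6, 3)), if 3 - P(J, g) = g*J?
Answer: -170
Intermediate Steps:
P(J, g) = 3 - J*g (P(J, g) = 3 - g*J = 3 - J*g)
2*(-106 + P(-6, 3)) = 2*(-106 + (3 - 1*(-6)*3)) = 2*(-106 + (3 + 18)) = 2*(-106 + 21) = 2*(-85) = -170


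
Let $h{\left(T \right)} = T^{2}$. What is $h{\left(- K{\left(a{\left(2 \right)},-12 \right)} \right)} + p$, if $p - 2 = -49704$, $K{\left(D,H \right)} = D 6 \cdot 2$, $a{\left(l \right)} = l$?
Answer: $-49126$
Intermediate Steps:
$K{\left(D,H \right)} = 12 D$ ($K{\left(D,H \right)} = 6 D 2 = 12 D$)
$p = -49702$ ($p = 2 - 49704 = -49702$)
$h{\left(- K{\left(a{\left(2 \right)},-12 \right)} \right)} + p = \left(- 12 \cdot 2\right)^{2} - 49702 = \left(\left(-1\right) 24\right)^{2} - 49702 = \left(-24\right)^{2} - 49702 = 576 - 49702 = -49126$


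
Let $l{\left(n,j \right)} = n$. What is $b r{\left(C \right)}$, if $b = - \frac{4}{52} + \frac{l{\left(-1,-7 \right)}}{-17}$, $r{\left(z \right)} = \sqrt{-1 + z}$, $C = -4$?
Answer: $- \frac{4 i \sqrt{5}}{221} \approx - 0.040472 i$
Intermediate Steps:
$b = - \frac{4}{221}$ ($b = - \frac{4}{52} - \frac{1}{-17} = \left(-4\right) \frac{1}{52} - - \frac{1}{17} = - \frac{1}{13} + \frac{1}{17} = - \frac{4}{221} \approx -0.0181$)
$b r{\left(C \right)} = - \frac{4 \sqrt{-1 - 4}}{221} = - \frac{4 \sqrt{-5}}{221} = - \frac{4 i \sqrt{5}}{221}$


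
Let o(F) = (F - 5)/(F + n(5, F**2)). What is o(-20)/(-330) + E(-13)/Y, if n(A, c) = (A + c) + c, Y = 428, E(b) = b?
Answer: -67139/2217468 ≈ -0.030277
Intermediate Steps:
n(A, c) = A + 2*c
o(F) = (-5 + F)/(5 + F + 2*F**2) (o(F) = (F - 5)/(F + (5 + 2*F**2)) = (-5 + F)/(5 + F + 2*F**2))
o(-20)/(-330) + E(-13)/Y = ((-5 - 20)/(5 - 20 + 2*(-20)**2))/(-330) - 13/428 = (-25/(5 - 20 + 2*400))*(-1/330) - 13*1/428 = (-25/(5 - 20 + 800))*(-1/330) - 13/428 = (-25/785)*(-1/330) - 13/428 = ((1/785)*(-25))*(-1/330) - 13/428 = -5/157*(-1/330) - 13/428 = 1/10362 - 13/428 = -67139/2217468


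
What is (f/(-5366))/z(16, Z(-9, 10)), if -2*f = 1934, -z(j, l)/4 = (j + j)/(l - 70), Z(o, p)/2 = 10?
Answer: 24175/343424 ≈ 0.070394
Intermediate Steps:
Z(o, p) = 20 (Z(o, p) = 2*10 = 20)
z(j, l) = -8*j/(-70 + l) (z(j, l) = -4*(j + j)/(l - 70) = -4*2*j/(-70 + l) = -8*j/(-70 + l))
f = -967 (f = -1/2*1934 = -967)
(f/(-5366))/z(16, Z(-9, 10)) = (-967/(-5366))/((-8*16/(-70 + 20))) = (-967*(-1/5366))/((-8*16/(-50))) = 967/(5366*((-8*16*(-1/50)))) = 967/(5366*(64/25)) = (967/5366)*(25/64) = 24175/343424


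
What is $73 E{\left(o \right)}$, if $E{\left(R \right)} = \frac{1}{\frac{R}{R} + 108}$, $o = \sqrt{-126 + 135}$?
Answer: $\frac{73}{109} \approx 0.66972$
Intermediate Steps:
$o = 3$ ($o = \sqrt{9} = 3$)
$E{\left(R \right)} = \frac{1}{109}$ ($E{\left(R \right)} = \frac{1}{1 + 108} = \frac{1}{109}$)
$73 E{\left(o \right)} = 73 \cdot \frac{1}{109} = \frac{73}{109}$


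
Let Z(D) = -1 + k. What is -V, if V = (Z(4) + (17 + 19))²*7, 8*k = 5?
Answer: -568575/64 ≈ -8884.0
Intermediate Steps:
k = 5/8 (k = (⅛)*5 = 5/8 ≈ 0.62500)
Z(D) = -3/8 (Z(D) = -1 + 5/8 = -3/8)
V = 568575/64 (V = (-3/8 + (17 + 19))²*7 = (-3/8 + 36)²*7 = (285/8)²*7 = (81225/64)*7 = 568575/64 ≈ 8884.0)
-V = -1*568575/64 = -568575/64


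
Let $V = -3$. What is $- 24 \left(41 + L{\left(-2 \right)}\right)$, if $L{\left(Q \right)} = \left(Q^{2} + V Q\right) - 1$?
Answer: $-1200$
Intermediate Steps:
$L{\left(Q \right)} = -1 + Q^{2} - 3 Q$ ($L{\left(Q \right)} = \left(Q^{2} - 3 Q\right) - 1 = -1 + Q^{2} - 3 Q$)
$- 24 \left(41 + L{\left(-2 \right)}\right) = - 24 \left(41 - \left(-5 - 4\right)\right) = - 24 \left(41 + \left(-1 + 4 + 6\right)\right) = - 24 \left(41 + 9\right) = \left(-24\right) 50 = -1200$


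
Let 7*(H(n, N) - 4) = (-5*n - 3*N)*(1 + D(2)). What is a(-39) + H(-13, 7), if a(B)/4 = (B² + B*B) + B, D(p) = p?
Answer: 84244/7 ≈ 12035.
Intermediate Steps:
a(B) = 4*B + 8*B² (a(B) = 4*((B² + B*B) + B) = 4*((B² + B²) + B) = 4*(2*B² + B) = 4*(B + 2*B²) = 4*B + 8*B²)
H(n, N) = 4 - 15*n/7 - 9*N/7 (H(n, N) = 4 + ((-5*n - 3*N)*(1 + 2))/7 = 4 + ((-5*n - 3*N)*3)/7 = 4 + (-15*n - 9*N)/7 = 4 + (-15*n/7 - 9*N/7) = 4 - 15*n/7 - 9*N/7)
a(-39) + H(-13, 7) = 4*(-39)*(1 + 2*(-39)) + (4 - 15/7*(-13) - 9/7*7) = 4*(-39)*(1 - 78) + (4 + 195/7 - 9) = 4*(-39)*(-77) + 160/7 = 12012 + 160/7 = 84244/7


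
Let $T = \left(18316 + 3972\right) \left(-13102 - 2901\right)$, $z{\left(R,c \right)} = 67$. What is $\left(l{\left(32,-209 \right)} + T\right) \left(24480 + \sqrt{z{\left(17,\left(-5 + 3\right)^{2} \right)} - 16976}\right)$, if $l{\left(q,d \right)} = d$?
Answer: $-8731405787040 - 356675073 i \sqrt{16909} \approx -8.7314 \cdot 10^{12} - 4.638 \cdot 10^{10} i$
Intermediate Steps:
$T = -356674864$ ($T = 22288 \left(-16003\right) = -356674864$)
$\left(l{\left(32,-209 \right)} + T\right) \left(24480 + \sqrt{z{\left(17,\left(-5 + 3\right)^{2} \right)} - 16976}\right) = \left(-209 - 356674864\right) \left(24480 + \sqrt{67 - 16976}\right) = - 356675073 \left(24480 + \sqrt{-16909}\right) = - 356675073 \left(24480 + i \sqrt{16909}\right) = -8731405787040 - 356675073 i \sqrt{16909}$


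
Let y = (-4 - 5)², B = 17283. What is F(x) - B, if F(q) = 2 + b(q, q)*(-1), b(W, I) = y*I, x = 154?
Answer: -29755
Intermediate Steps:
y = 81 (y = (-9)² = 81)
b(W, I) = 81*I
F(q) = 2 - 81*q (F(q) = 2 + (81*q)*(-1) = 2 - 81*q)
F(x) - B = (2 - 81*154) - 1*17283 = (2 - 12474) - 17283 = -12472 - 17283 = -29755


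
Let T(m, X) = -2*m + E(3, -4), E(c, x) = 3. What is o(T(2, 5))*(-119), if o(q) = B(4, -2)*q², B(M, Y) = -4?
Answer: 476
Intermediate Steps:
T(m, X) = 3 - 2*m (T(m, X) = -2*m + 3 = 3 - 2*m)
o(q) = -4*q²
o(T(2, 5))*(-119) = -4*(3 - 2*2)²*(-119) = -4*(3 - 4)²*(-119) = -4*(-1)²*(-119) = -4*1*(-119) = -4*(-119) = 476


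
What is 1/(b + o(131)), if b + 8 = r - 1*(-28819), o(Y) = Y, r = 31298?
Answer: 1/60240 ≈ 1.6600e-5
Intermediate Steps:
b = 60109 (b = -8 + (31298 - 1*(-28819)) = -8 + (31298 + 28819) = -8 + 60117 = 60109)
1/(b + o(131)) = 1/(60109 + 131) = 1/60240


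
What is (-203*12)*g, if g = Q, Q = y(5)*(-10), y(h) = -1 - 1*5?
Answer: -146160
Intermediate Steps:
y(h) = -6 (y(h) = -1 - 5 = -6)
Q = 60 (Q = -6*(-10) = 60)
g = 60
(-203*12)*g = -203*12*60 = -2436*60 = -146160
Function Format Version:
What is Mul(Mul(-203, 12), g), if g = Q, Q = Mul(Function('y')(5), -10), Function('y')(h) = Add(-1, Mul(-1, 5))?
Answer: -146160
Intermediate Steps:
Function('y')(h) = -6 (Function('y')(h) = Add(-1, -5) = -6)
Q = 60 (Q = Mul(-6, -10) = 60)
g = 60
Mul(Mul(-203, 12), g) = Mul(Mul(-203, 12), 60) = Mul(-2436, 60) = -146160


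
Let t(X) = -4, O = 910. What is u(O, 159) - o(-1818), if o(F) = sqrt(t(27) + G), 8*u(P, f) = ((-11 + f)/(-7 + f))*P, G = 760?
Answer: 16835/152 - 6*sqrt(21) ≈ 83.261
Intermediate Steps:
u(P, f) = P*(-11 + f)/(8*(-7 + f)) (u(P, f) = (((-11 + f)/(-7 + f))*P)/8 = (P*(-11 + f)/(-7 + f))/8 = P*(-11 + f)/(8*(-7 + f)))
o(F) = 6*sqrt(21) (o(F) = sqrt(-4 + 760) = sqrt(756) = 6*sqrt(21))
u(O, 159) - o(-1818) = (1/8)*910*(-11 + 159)/(-7 + 159) - 6*sqrt(21) = (1/8)*910*148/152 - 6*sqrt(21) = (1/8)*910*(1/152)*148 - 6*sqrt(21) = 16835/152 - 6*sqrt(21)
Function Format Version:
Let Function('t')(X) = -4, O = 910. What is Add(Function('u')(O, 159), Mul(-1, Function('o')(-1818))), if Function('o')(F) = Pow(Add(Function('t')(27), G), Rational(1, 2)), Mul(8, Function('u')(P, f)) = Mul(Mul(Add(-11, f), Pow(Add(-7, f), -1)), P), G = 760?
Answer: Add(Rational(16835, 152), Mul(-6, Pow(21, Rational(1, 2)))) ≈ 83.261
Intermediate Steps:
Function('u')(P, f) = Mul(Rational(1, 8), P, Pow(Add(-7, f), -1), Add(-11, f)) (Function('u')(P, f) = Mul(Rational(1, 8), Mul(Mul(Add(-11, f), Pow(Add(-7, f), -1)), P)) = Mul(Rational(1, 8), Mul(Mul(Pow(Add(-7, f), -1), Add(-11, f)), P)) = Mul(Rational(1, 8), Mul(P, Pow(Add(-7, f), -1), Add(-11, f))) = Mul(Rational(1, 8), P, Pow(Add(-7, f), -1), Add(-11, f)))
Function('o')(F) = Mul(6, Pow(21, Rational(1, 2))) (Function('o')(F) = Pow(Add(-4, 760), Rational(1, 2)) = Pow(756, Rational(1, 2)) = Mul(6, Pow(21, Rational(1, 2))))
Add(Function('u')(O, 159), Mul(-1, Function('o')(-1818))) = Add(Mul(Rational(1, 8), 910, Pow(Add(-7, 159), -1), Add(-11, 159)), Mul(-1, Mul(6, Pow(21, Rational(1, 2))))) = Add(Mul(Rational(1, 8), 910, Pow(152, -1), 148), Mul(-6, Pow(21, Rational(1, 2)))) = Add(Mul(Rational(1, 8), 910, Rational(1, 152), 148), Mul(-6, Pow(21, Rational(1, 2)))) = Add(Rational(16835, 152), Mul(-6, Pow(21, Rational(1, 2))))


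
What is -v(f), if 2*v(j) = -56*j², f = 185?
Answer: 958300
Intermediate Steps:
v(j) = -28*j² (v(j) = (-56*j²)/2 = -28*j²)
-v(f) = -(-28)*185² = -(-28)*34225 = -1*(-958300) = 958300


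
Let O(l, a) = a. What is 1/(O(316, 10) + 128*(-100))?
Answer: -1/12790 ≈ -7.8186e-5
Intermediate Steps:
1/(O(316, 10) + 128*(-100)) = 1/(10 + 128*(-100)) = 1/(10 - 12800) = 1/(-12790) = -1/12790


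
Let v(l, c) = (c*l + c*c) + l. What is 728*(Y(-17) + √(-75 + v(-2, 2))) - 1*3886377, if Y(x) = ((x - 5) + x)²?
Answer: -2779089 + 728*I*√77 ≈ -2.7791e+6 + 6388.2*I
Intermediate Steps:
Y(x) = (-5 + 2*x)² (Y(x) = ((-5 + x) + x)² = (-5 + 2*x)²)
v(l, c) = l + c² + c*l (v(l, c) = (c*l + c²) + l = (c² + c*l) + l = l + c² + c*l)
728*(Y(-17) + √(-75 + v(-2, 2))) - 1*3886377 = 728*((-5 + 2*(-17))² + √(-75 + (-2 + 2² + 2*(-2)))) - 1*3886377 = 728*((-5 - 34)² + √(-75 + (-2 + 4 - 4))) - 3886377 = 728*((-39)² + √(-75 - 2)) - 3886377 = 728*(1521 + √(-77)) - 3886377 = 728*(1521 + I*√77) - 3886377 = (1107288 + 728*I*√77) - 3886377 = -2779089 + 728*I*√77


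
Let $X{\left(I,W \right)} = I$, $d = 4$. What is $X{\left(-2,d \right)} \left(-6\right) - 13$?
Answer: $-1$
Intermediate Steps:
$X{\left(-2,d \right)} \left(-6\right) - 13 = \left(-2\right) \left(-6\right) - 13 = 12 - 13 = -1$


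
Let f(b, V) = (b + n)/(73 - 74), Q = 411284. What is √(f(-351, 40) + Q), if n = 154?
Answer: √411481 ≈ 641.47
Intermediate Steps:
f(b, V) = -154 - b (f(b, V) = (b + 154)/(73 - 74) = (154 + b)/(-1) = (154 + b)*(-1) = -154 - b)
√(f(-351, 40) + Q) = √((-154 - 1*(-351)) + 411284) = √((-154 + 351) + 411284) = √(197 + 411284) = √411481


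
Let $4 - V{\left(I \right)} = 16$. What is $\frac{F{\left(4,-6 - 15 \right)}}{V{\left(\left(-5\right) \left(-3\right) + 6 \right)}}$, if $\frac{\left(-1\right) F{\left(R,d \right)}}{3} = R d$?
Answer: $-21$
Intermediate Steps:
$V{\left(I \right)} = -12$ ($V{\left(I \right)} = 4 - 16 = -12$)
$F{\left(R,d \right)} = - 3 R d$
$\frac{F{\left(4,-6 - 15 \right)}}{V{\left(\left(-5\right) \left(-3\right) + 6 \right)}} = \frac{\left(-3\right) 4 \left(-6 - 15\right)}{-12} = \left(-3\right) 4 \left(-21\right) \left(- \frac{1}{12}\right) = 252 \left(- \frac{1}{12}\right) = -21$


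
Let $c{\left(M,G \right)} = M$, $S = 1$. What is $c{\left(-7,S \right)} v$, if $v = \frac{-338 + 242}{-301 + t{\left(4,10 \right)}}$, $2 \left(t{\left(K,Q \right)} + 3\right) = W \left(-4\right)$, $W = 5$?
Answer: $- \frac{336}{157} \approx -2.1401$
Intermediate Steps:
$t{\left(K,Q \right)} = -13$ ($t{\left(K,Q \right)} = -3 + \frac{5 \left(-4\right)}{2} = -3 + \frac{1}{2} \left(-20\right) = -3 - 10 = -13$)
$v = \frac{48}{157}$ ($v = \frac{-338 + 242}{-301 - 13} = - \frac{96}{-314} = \left(-96\right) \left(- \frac{1}{314}\right) = \frac{48}{157} \approx 0.30573$)
$c{\left(-7,S \right)} v = \left(-7\right) \frac{48}{157} = - \frac{336}{157}$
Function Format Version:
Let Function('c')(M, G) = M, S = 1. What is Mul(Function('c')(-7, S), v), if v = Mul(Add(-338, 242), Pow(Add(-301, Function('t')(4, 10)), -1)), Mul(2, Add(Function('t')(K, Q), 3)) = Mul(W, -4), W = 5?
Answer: Rational(-336, 157) ≈ -2.1401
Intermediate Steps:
Function('t')(K, Q) = -13 (Function('t')(K, Q) = Add(-3, Mul(Rational(1, 2), Mul(5, -4))) = Add(-3, Mul(Rational(1, 2), -20)) = Add(-3, -10) = -13)
v = Rational(48, 157) (v = Mul(Add(-338, 242), Pow(Add(-301, -13), -1)) = Mul(-96, Pow(-314, -1)) = Mul(-96, Rational(-1, 314)) = Rational(48, 157) ≈ 0.30573)
Mul(Function('c')(-7, S), v) = Mul(-7, Rational(48, 157)) = Rational(-336, 157)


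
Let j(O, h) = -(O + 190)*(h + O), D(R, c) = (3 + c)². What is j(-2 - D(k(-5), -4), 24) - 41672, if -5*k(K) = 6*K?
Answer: -45599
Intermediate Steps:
k(K) = -6*K/5
j(O, h) = -(190 + O)*(O + h)
j(-2 - D(k(-5), -4), 24) - 41672 = (-(-2 - (3 - 4)²)² - 190*(-2 - (3 - 4)²) - 190*24 - 1*(-2 - (3 - 4)²)*24) - 41672 = (-(-2 - 1*(-1)²)² - 190*(-2 - 1*(-1)²) - 4560 - 1*(-2 - 1*(-1)²)*24) - 41672 = (-(-2 - 1*1)² - 190*(-2 - 1*1) - 4560 - 1*(-2 - 1*1)*24) - 41672 = (-(-2 - 1)² - 190*(-2 - 1) - 4560 - 1*(-2 - 1)*24) - 41672 = (-1*(-3)² - 190*(-3) - 4560 - 1*(-3)*24) - 41672 = (-1*9 + 570 - 4560 + 72) - 41672 = (-9 + 570 - 4560 + 72) - 41672 = -3927 - 41672 = -45599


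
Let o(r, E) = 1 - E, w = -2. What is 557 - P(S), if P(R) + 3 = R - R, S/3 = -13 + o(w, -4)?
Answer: 560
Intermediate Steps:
S = -24 (S = 3*(-13 + (1 - 1*(-4))) = 3*(-13 + (1 + 4)) = 3*(-13 + 5) = 3*(-8) = -24)
P(R) = -3 (P(R) = -3 + (R - R) = -3 + 0 = -3)
557 - P(S) = 557 - 1*(-3) = 557 + 3 = 560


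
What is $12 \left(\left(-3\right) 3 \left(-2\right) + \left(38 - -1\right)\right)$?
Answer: $684$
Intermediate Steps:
$12 \left(\left(-3\right) 3 \left(-2\right) + \left(38 - -1\right)\right) = 12 \left(\left(-9\right) \left(-2\right) + \left(38 + 1\right)\right) = 12 \left(18 + 39\right) = 12 \cdot 57 = 684$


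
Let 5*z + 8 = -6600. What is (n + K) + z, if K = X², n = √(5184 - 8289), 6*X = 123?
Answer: -18027/20 + 3*I*√345 ≈ -901.35 + 55.723*I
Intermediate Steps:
X = 41/2 (X = (⅙)*123 = 41/2 ≈ 20.500)
z = -6608/5 (z = -8/5 + (⅕)*(-6600) = -8/5 - 1320 = -6608/5 ≈ -1321.6)
n = 3*I*√345 (n = √(-3105) = 3*I*√345 ≈ 55.723*I)
K = 1681/4 (K = (41/2)² = 1681/4 ≈ 420.25)
(n + K) + z = (3*I*√345 + 1681/4) - 6608/5 = (1681/4 + 3*I*√345) - 6608/5 = -18027/20 + 3*I*√345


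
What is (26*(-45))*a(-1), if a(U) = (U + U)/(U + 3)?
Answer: 1170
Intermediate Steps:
a(U) = 2*U/(3 + U) (a(U) = (2*U)/(3 + U) = 2*U/(3 + U))
(26*(-45))*a(-1) = (26*(-45))*(2*(-1)/(3 - 1)) = -2340*(-1)/2 = -1170*(-1) = 1170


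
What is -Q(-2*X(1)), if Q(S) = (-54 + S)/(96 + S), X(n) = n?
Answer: 28/47 ≈ 0.59575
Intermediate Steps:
Q(S) = (-54 + S)/(96 + S)
-Q(-2*X(1)) = -(-54 - 2*1)/(96 - 2*1) = -(-54 - 2)/(96 - 2) = -(-56)/94 = -1*(-28/47) = 28/47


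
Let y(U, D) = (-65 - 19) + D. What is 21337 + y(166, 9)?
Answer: 21262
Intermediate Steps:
y(U, D) = -84 + D
21337 + y(166, 9) = 21337 + (-84 + 9) = 21337 - 75 = 21262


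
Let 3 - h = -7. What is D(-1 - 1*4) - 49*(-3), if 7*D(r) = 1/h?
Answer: 10291/70 ≈ 147.01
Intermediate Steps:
h = 10 (h = 3 - 1*(-7) = 3 + 7 = 10)
D(r) = 1/70 (D(r) = (1/7)/10 = (1/7)*(1/10) = 1/70)
D(-1 - 1*4) - 49*(-3) = 1/70 - 49*(-3) = 1/70 + 147 = 10291/70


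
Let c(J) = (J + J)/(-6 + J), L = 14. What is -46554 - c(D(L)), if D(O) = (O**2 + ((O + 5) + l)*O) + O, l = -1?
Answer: -1769129/38 ≈ -46556.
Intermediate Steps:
D(O) = O + O**2 + O*(4 + O) (D(O) = (O**2 + ((O + 5) - 1)*O) + O = (O**2 + ((5 + O) - 1)*O) + O = (O**2 + (4 + O)*O) + O = (O**2 + O*(4 + O)) + O = O + O**2 + O*(4 + O))
c(J) = 2*J/(-6 + J) (c(J) = (2*J)/(-6 + J) = 2*J/(-6 + J))
-46554 - c(D(L)) = -46554 - 2*14*(5 + 2*14)/(-6 + 14*(5 + 2*14)) = -46554 - 2*14*(5 + 28)/(-6 + 14*(5 + 28)) = -46554 - 2*14*33/(-6 + 14*33) = -46554 - 2*462/(-6 + 462) = -46554 - 2*462/456 = -46554 - 1*77/38 = -46554 - 77/38 = -1769129/38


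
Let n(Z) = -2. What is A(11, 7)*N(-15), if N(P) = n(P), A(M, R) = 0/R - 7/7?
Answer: 2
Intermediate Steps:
A(M, R) = -1 (A(M, R) = 0 - 7*1/7 = 0 - 1 = -1)
N(P) = -2
A(11, 7)*N(-15) = -1*(-2) = 2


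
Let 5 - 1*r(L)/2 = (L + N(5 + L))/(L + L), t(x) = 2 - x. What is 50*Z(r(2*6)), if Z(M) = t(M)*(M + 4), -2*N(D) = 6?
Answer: -38425/8 ≈ -4803.1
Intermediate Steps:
N(D) = -3 (N(D) = -½*6 = -3)
r(L) = 10 - (-3 + L)/L (r(L) = 10 - 2*(L - 3)/(L + L) = 10 - 2*(-3 + L)/(2*L) = 10 - 2*(-3 + L)*1/(2*L) = 10 - (-3 + L)/L)
Z(M) = (2 - M)*(4 + M) (Z(M) = (2 - M)*(M + 4) = (2 - M)*(4 + M))
50*Z(r(2*6)) = 50*(-(-2 + (9 + 3/((2*6))))*(4 + (9 + 3/((2*6))))) = 50*(-(-2 + (9 + 3/12))*(4 + (9 + 3/12))) = 50*(-(-2 + (9 + 3*(1/12)))*(4 + (9 + 3*(1/12)))) = 50*(-(-2 + (9 + ¼))*(4 + (9 + ¼))) = 50*(-(-2 + 37/4)*(4 + 37/4)) = 50*(-1*29/4*53/4) = 50*(-1537/16) = -38425/8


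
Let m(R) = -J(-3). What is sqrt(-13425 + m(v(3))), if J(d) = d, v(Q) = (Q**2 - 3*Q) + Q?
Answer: I*sqrt(13422) ≈ 115.85*I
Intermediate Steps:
v(Q) = Q**2 - 2*Q
m(R) = 3 (m(R) = -1*(-3) = 3)
sqrt(-13425 + m(v(3))) = sqrt(-13425 + 3) = sqrt(-13422) = I*sqrt(13422)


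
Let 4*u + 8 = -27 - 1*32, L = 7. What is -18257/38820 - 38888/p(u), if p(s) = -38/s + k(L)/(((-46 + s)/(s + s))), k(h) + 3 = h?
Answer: -176311362647/19966420 ≈ -8830.4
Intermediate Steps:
k(h) = -3 + h
u = -67/4 (u = -2 + (-27 - 1*32)/4 = -2 + (-27 - 32)/4 = -2 + (¼)*(-59) = -2 - 59/4 = -67/4 ≈ -16.750)
p(s) = -38/s + 8*s/(-46 + s) (p(s) = -38/s + (-3 + 7)/(((-46 + s)/(s + s))) = -38/s + 4/(((-46 + s)/((2*s)))) = -38/s + 4/(((-46 + s)*(1/(2*s)))) = -38/s + 4/(((-46 + s)/(2*s))) = -38/s + 4*(2*s/(-46 + s)) = -38/s + 8*s/(-46 + s))
-18257/38820 - 38888/p(u) = -18257/38820 - 38888*(-67*(-46 - 67/4)/(8*(874 - 19*(-67/4) + 4*(-67/4)²))) = -18257*1/38820 - 38888*16817/(32*(874 + 1273/4 + 4*(4489/16))) = -18257/38820 - 38888*16817/(32*(874 + 1273/4 + 4489/4)) = -18257/38820 - 38888/(2*(-4/67)*(-4/251)*(4629/2)) = -18257/38820 - 38888/74064/16817 = -18257/38820 - 38888*16817/74064 = -18257/38820 - 81747437/9258 = -176311362647/19966420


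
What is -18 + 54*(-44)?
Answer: -2394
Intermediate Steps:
-18 + 54*(-44) = -18 - 2376 = -2394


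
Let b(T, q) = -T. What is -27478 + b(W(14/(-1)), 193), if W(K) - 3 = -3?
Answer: -27478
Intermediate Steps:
W(K) = 0 (W(K) = 3 - 3 = 0)
-27478 + b(W(14/(-1)), 193) = -27478 - 1*0 = -27478 + 0 = -27478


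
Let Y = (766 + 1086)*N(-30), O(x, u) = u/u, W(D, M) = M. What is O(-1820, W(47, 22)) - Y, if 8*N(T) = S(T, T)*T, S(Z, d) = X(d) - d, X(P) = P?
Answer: 1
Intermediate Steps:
S(Z, d) = 0 (S(Z, d) = d - d = 0)
O(x, u) = 1
N(T) = 0 (N(T) = (0*T)/8 = (⅛)*0 = 0)
Y = 0 (Y = (766 + 1086)*0 = 1852*0 = 0)
O(-1820, W(47, 22)) - Y = 1 - 1*0 = 1 + 0 = 1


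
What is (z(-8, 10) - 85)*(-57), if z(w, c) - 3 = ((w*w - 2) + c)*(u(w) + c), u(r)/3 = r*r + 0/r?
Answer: -824334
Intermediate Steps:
u(r) = 3*r² (u(r) = 3*(r*r + 0/r) = 3*(r² + 0) = 3*r²)
z(w, c) = 3 + (c + 3*w²)*(-2 + c + w²) (z(w, c) = 3 + ((w*w - 2) + c)*(3*w² + c) = 3 + ((w² - 2) + c)*(c + 3*w²) = 3 + ((-2 + w²) + c)*(c + 3*w²) = 3 + (-2 + c + w²)*(c + 3*w²) = 3 + (c + 3*w²)*(-2 + c + w²))
(z(-8, 10) - 85)*(-57) = ((3 + 10² - 6*(-8)² - 2*10 + 3*(-8)⁴ + 4*10*(-8)²) - 85)*(-57) = ((3 + 100 - 6*64 - 20 + 3*4096 + 4*10*64) - 85)*(-57) = ((3 + 100 - 384 - 20 + 12288 + 2560) - 85)*(-57) = (14547 - 85)*(-57) = 14462*(-57) = -824334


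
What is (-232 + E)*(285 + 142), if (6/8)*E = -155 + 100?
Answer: -391132/3 ≈ -1.3038e+5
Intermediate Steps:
E = -220/3 (E = 4*(-155 + 100)/3 = (4/3)*(-55) = -220/3 ≈ -73.333)
(-232 + E)*(285 + 142) = (-232 - 220/3)*(285 + 142) = -916/3*427 = -391132/3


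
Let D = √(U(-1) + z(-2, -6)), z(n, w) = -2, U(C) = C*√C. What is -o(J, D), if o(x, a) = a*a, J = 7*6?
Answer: 2 + I ≈ 2.0 + 1.0*I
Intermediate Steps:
U(C) = C^(3/2)
D = √(-2 - I) (D = √((-1)^(3/2) - 2) = √(-I - 2) = √(-2 - I) ≈ 0.34356 - 1.4553*I)
J = 42
o(x, a) = a²
-o(J, D) = -(√(-2 - I))² = -(-2 - I) = 2 + I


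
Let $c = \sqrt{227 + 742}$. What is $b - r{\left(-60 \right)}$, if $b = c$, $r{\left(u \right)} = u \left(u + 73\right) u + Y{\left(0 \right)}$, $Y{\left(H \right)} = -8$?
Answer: $-46792 + \sqrt{969} \approx -46761.0$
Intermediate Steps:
$r{\left(u \right)} = -8 + u^{2} \left(73 + u\right)$ ($r{\left(u \right)} = u \left(u + 73\right) u - 8 = u \left(73 + u\right) u - 8 = u^{2} \left(73 + u\right) - 8 = -8 + u^{2} \left(73 + u\right)$)
$c = \sqrt{969} \approx 31.129$
$b = \sqrt{969} \approx 31.129$
$b - r{\left(-60 \right)} = \sqrt{969} - \left(-8 + \left(-60\right)^{3} + 73 \left(-60\right)^{2}\right) = \sqrt{969} - \left(-8 - 216000 + 73 \cdot 3600\right) = \sqrt{969} - \left(-8 - 216000 + 262800\right) = \sqrt{969} - 46792 = -46792 + \sqrt{969}$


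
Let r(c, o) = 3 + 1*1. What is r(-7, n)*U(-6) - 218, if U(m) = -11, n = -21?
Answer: -262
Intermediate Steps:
r(c, o) = 4 (r(c, o) = 3 + 1 = 4)
r(-7, n)*U(-6) - 218 = 4*(-11) - 218 = -44 - 218 = -262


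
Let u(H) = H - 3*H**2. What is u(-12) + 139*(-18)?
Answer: -2946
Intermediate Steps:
u(H) = H - 3*H**2
u(-12) + 139*(-18) = -12*(1 - 3*(-12)) + 139*(-18) = -12*(1 + 36) - 2502 = -12*37 - 2502 = -444 - 2502 = -2946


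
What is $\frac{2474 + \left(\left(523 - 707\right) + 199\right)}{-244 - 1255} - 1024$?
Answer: $- \frac{1537465}{1499} \approx -1025.7$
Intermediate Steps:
$\frac{2474 + \left(\left(523 - 707\right) + 199\right)}{-244 - 1255} - 1024 = \frac{2474 + \left(-184 + 199\right)}{-1499} - 1024 = \left(2474 + 15\right) \left(- \frac{1}{1499}\right) - 1024 = 2489 \left(- \frac{1}{1499}\right) - 1024 = - \frac{2489}{1499} - 1024 = - \frac{1537465}{1499}$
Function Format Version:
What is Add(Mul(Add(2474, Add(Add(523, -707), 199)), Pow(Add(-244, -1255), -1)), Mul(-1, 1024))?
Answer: Rational(-1537465, 1499) ≈ -1025.7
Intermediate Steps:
Add(Mul(Add(2474, Add(Add(523, -707), 199)), Pow(Add(-244, -1255), -1)), Mul(-1, 1024)) = Add(Mul(Add(2474, Add(-184, 199)), Pow(-1499, -1)), -1024) = Add(Mul(Add(2474, 15), Rational(-1, 1499)), -1024) = Add(Mul(2489, Rational(-1, 1499)), -1024) = Add(Rational(-2489, 1499), -1024) = Rational(-1537465, 1499)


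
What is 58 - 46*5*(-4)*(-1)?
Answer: -862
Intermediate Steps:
58 - 46*5*(-4)*(-1) = 58 - (-920)*(-1) = 58 - 46*20 = 58 - 920 = -862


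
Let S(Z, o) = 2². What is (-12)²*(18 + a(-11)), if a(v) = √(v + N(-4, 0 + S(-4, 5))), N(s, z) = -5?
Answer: 2592 + 576*I ≈ 2592.0 + 576.0*I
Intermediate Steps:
S(Z, o) = 4
a(v) = √(-5 + v) (a(v) = √(v - 5) = √(-5 + v))
(-12)²*(18 + a(-11)) = (-12)²*(18 + √(-5 - 11)) = 144*(18 + √(-16)) = 144*(18 + 4*I) = 2592 + 576*I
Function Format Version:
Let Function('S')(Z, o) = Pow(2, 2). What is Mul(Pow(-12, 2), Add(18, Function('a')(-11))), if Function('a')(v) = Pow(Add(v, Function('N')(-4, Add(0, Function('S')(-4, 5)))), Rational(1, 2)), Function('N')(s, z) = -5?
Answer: Add(2592, Mul(576, I)) ≈ Add(2592.0, Mul(576.00, I))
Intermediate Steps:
Function('S')(Z, o) = 4
Function('a')(v) = Pow(Add(-5, v), Rational(1, 2)) (Function('a')(v) = Pow(Add(v, -5), Rational(1, 2)) = Pow(Add(-5, v), Rational(1, 2)))
Mul(Pow(-12, 2), Add(18, Function('a')(-11))) = Mul(Pow(-12, 2), Add(18, Pow(Add(-5, -11), Rational(1, 2)))) = Mul(144, Add(18, Pow(-16, Rational(1, 2)))) = Mul(144, Add(18, Mul(4, I))) = Add(2592, Mul(576, I))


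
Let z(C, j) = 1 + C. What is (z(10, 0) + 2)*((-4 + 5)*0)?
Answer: 0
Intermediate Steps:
(z(10, 0) + 2)*((-4 + 5)*0) = ((1 + 10) + 2)*((-4 + 5)*0) = (11 + 2)*(1*0) = 13*0 = 0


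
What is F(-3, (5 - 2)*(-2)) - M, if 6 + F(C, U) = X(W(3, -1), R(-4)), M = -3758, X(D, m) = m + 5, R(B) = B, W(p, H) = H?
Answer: 3753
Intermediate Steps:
X(D, m) = 5 + m
F(C, U) = -5 (F(C, U) = -6 + (5 - 4) = -6 + 1 = -5)
F(-3, (5 - 2)*(-2)) - M = -5 - 1*(-3758) = -5 + 3758 = 3753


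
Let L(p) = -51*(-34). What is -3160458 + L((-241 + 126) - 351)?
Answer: -3158724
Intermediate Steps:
L(p) = 1734
-3160458 + L((-241 + 126) - 351) = -3160458 + 1734 = -3158724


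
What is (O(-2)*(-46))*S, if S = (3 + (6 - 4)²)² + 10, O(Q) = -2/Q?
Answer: -2714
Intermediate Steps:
S = 59 (S = (3 + 2²)² + 10 = (3 + 4)² + 10 = 7² + 10 = 49 + 10 = 59)
(O(-2)*(-46))*S = (-2/(-2)*(-46))*59 = (-2*(-½)*(-46))*59 = (1*(-46))*59 = -46*59 = -2714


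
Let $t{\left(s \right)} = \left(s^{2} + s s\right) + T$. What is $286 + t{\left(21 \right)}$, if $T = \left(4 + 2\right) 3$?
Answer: $1186$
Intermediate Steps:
$T = 18$ ($T = 6 \cdot 3 = 18$)
$t{\left(s \right)} = 18 + 2 s^{2}$ ($t{\left(s \right)} = \left(s^{2} + s s\right) + 18 = \left(s^{2} + s^{2}\right) + 18 = 2 s^{2} + 18 = 18 + 2 s^{2}$)
$286 + t{\left(21 \right)} = 286 + \left(18 + 2 \cdot 21^{2}\right) = 286 + \left(18 + 2 \cdot 441\right) = 286 + \left(18 + 882\right) = 286 + 900 = 1186$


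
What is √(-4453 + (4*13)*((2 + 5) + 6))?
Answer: I*√3777 ≈ 61.457*I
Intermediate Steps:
√(-4453 + (4*13)*((2 + 5) + 6)) = √(-4453 + 52*(7 + 6)) = √(-4453 + 52*13) = √(-4453 + 676) = √(-3777) = I*√3777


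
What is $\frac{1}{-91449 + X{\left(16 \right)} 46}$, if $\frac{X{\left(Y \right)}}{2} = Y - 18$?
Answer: $- \frac{1}{91633} \approx -1.0913 \cdot 10^{-5}$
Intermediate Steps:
$X{\left(Y \right)} = -36 + 2 Y$ ($X{\left(Y \right)} = 2 \left(Y - 18\right) = 2 \left(-18 + Y\right) = -36 + 2 Y$)
$\frac{1}{-91449 + X{\left(16 \right)} 46} = \frac{1}{-91449 + \left(-36 + 2 \cdot 16\right) 46} = \frac{1}{-91449 + \left(-36 + 32\right) 46} = \frac{1}{-91449 - 184} = \frac{1}{-91633} = - \frac{1}{91633}$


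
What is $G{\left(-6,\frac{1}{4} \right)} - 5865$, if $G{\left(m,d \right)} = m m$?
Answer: $-5829$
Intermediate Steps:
$G{\left(m,d \right)} = m^{2}$
$G{\left(-6,\frac{1}{4} \right)} - 5865 = \left(-6\right)^{2} - 5865 = 36 - 5865 = -5829$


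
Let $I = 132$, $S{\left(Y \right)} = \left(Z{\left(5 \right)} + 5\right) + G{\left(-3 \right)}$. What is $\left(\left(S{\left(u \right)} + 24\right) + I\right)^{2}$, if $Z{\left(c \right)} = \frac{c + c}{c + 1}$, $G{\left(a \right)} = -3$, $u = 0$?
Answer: $\frac{229441}{9} \approx 25493.0$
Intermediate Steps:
$Z{\left(c \right)} = \frac{2 c}{1 + c}$
$S{\left(Y \right)} = \frac{11}{3}$ ($S{\left(Y \right)} = \left(2 \cdot 5 \frac{1}{1 + 5} + 5\right) - 3 = \left(2 \cdot 5 \cdot \frac{1}{6} + 5\right) - 3 = \left(\frac{5}{3} + 5\right) - 3 = \frac{20}{3} - 3 = \frac{11}{3}$)
$\left(\left(S{\left(u \right)} + 24\right) + I\right)^{2} = \left(\left(\frac{11}{3} + 24\right) + 132\right)^{2} = \left(\frac{83}{3} + 132\right)^{2} = \left(\frac{479}{3}\right)^{2} = \frac{229441}{9}$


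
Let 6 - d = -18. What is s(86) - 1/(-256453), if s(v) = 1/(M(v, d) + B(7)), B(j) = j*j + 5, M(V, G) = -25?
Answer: 256482/7437137 ≈ 0.034487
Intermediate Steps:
d = 24 (d = 6 - 1*(-18) = 6 + 18 = 24)
B(j) = 5 + j**2 (B(j) = j**2 + 5 = 5 + j**2)
s(v) = 1/29 (s(v) = 1/(-25 + (5 + 7**2)) = 1/(-25 + (5 + 49)) = 1/(-25 + 54) = 1/29)
s(86) - 1/(-256453) = 1/29 - 1/(-256453) = 1/29 - 1*(-1/256453) = 1/29 + 1/256453 = 256482/7437137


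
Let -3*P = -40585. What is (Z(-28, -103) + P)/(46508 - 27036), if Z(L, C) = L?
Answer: 40501/58416 ≈ 0.69332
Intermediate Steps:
P = 40585/3 (P = -⅓*(-40585) = 40585/3 ≈ 13528.)
(Z(-28, -103) + P)/(46508 - 27036) = (-28 + 40585/3)/(46508 - 27036) = (40501/3)/19472 = (40501/3)*(1/19472) = 40501/58416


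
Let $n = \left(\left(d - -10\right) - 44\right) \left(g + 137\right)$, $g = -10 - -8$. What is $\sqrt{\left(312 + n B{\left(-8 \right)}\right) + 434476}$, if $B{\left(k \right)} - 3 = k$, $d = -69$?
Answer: $\sqrt{504313} \approx 710.15$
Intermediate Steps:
$B{\left(k \right)} = 3 + k$
$g = -2$ ($g = -10 + 8 = -2$)
$n = -13905$ ($n = \left(\left(-69 - -10\right) - 44\right) \left(-2 + 137\right) = \left(\left(-69 + 10\right) - 44\right) 135 = \left(-59 - 44\right) 135 = \left(-103\right) 135 = -13905$)
$\sqrt{\left(312 + n B{\left(-8 \right)}\right) + 434476} = \sqrt{\left(312 - 13905 \left(3 - 8\right)\right) + 434476} = \sqrt{\left(312 - -69525\right) + 434476} = \sqrt{\left(312 + 69525\right) + 434476} = \sqrt{69837 + 434476} = \sqrt{504313}$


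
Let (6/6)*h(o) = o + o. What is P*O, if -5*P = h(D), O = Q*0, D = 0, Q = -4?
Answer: 0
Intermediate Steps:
h(o) = 2*o (h(o) = o + o = 2*o)
O = 0 (O = -4*0 = 0)
P = 0 (P = -2*0/5 = -1/5*0 = 0)
P*O = 0*0 = 0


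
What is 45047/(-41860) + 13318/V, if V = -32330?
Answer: -201386099/135333380 ≈ -1.4881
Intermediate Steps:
45047/(-41860) + 13318/V = 45047/(-41860) + 13318/(-32330) = 45047*(-1/41860) + 13318*(-1/32330) = -45047/41860 - 6659/16165 = -201386099/135333380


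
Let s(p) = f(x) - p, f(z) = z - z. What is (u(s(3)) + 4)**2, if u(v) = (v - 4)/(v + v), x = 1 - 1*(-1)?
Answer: 961/36 ≈ 26.694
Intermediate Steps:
x = 2 (x = 1 + 1 = 2)
f(z) = 0
s(p) = -p (s(p) = 0 - p = -p)
u(v) = (-4 + v)/(2*v) (u(v) = (-4 + v)/((2*v)) = (-4 + v)*(1/(2*v)) = (-4 + v)/(2*v))
(u(s(3)) + 4)**2 = ((-4 - 1*3)/(2*((-1*3))) + 4)**2 = ((1/2)*(-4 - 3)/(-3) + 4)**2 = ((1/2)*(-1/3)*(-7) + 4)**2 = (7/6 + 4)**2 = (31/6)**2 = 961/36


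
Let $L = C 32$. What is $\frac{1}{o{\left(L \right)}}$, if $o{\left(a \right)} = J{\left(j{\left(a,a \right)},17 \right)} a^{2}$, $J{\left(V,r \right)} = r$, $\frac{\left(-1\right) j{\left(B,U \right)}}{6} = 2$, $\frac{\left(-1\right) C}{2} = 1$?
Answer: $\frac{1}{69632} \approx 1.4361 \cdot 10^{-5}$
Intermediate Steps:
$C = -2$ ($C = \left(-2\right) 1 = -2$)
$j{\left(B,U \right)} = -12$ ($j{\left(B,U \right)} = \left(-6\right) 2 = -12$)
$L = -64$ ($L = \left(-2\right) 32 = -64$)
$o{\left(a \right)} = 17 a^{2}$
$\frac{1}{o{\left(L \right)}} = \frac{1}{17 \left(-64\right)^{2}} = \frac{1}{17 \cdot 4096} = \frac{1}{69632}$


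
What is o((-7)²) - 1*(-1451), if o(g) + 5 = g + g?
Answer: 1544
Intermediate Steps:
o(g) = -5 + 2*g (o(g) = -5 + (g + g) = -5 + 2*g)
o((-7)²) - 1*(-1451) = (-5 + 2*(-7)²) - 1*(-1451) = (-5 + 2*49) + 1451 = (-5 + 98) + 1451 = 93 + 1451 = 1544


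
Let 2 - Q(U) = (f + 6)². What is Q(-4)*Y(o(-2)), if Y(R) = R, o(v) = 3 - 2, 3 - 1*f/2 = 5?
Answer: -2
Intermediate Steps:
f = -4 (f = 6 - 2*5 = 6 - 10 = -4)
o(v) = 1
Q(U) = -2 (Q(U) = 2 - (-4 + 6)² = 2 - 1*2² = 2 - 1*4 = 2 - 4 = -2)
Q(-4)*Y(o(-2)) = -2*1 = -2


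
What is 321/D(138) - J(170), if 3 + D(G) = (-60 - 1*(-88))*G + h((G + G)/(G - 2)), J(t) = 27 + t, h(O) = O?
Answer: -8621219/43781 ≈ -196.92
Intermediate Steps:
D(G) = -3 + 28*G + 2*G/(-2 + G) (D(G) = -3 + ((-60 - 1*(-88))*G + (G + G)/(G - 2)) = -3 + ((-60 + 88)*G + (2*G)/(-2 + G)) = -3 + (28*G + 2*G/(-2 + G)) = -3 + 28*G + 2*G/(-2 + G))
321/D(138) - J(170) = 321/(((6 - 57*138 + 28*138**2)/(-2 + 138))) - (27 + 170) = 321/(((6 - 7866 + 28*19044)/136)) - 1*197 = 321/(((6 - 7866 + 533232)/136)) - 197 = 321/(((1/136)*525372)) - 197 = 321/(131343/34) - 197 = 321*(34/131343) - 197 = 3638/43781 - 197 = -8621219/43781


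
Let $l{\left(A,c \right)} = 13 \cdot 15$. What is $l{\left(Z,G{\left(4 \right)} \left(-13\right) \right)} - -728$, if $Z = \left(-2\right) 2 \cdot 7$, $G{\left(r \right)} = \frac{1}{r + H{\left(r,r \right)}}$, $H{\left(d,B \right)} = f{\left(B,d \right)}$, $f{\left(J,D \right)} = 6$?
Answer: $923$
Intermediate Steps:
$H{\left(d,B \right)} = 6$
$G{\left(r \right)} = \frac{1}{6 + r}$ ($G{\left(r \right)} = \frac{1}{r + 6} = \frac{1}{6 + r}$)
$Z = -28$ ($Z = \left(-4\right) 7 = -28$)
$l{\left(A,c \right)} = 195$
$l{\left(Z,G{\left(4 \right)} \left(-13\right) \right)} - -728 = 195 - -728 = 195 + 728 = 923$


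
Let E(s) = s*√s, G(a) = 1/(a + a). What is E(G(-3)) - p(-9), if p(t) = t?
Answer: 9 - I*√6/36 ≈ 9.0 - 0.068041*I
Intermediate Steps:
G(a) = 1/(2*a)
E(s) = s^(3/2)
E(G(-3)) - p(-9) = ((½)/(-3))^(3/2) - 1*(-9) = ((½)*(-⅓))^(3/2) + 9 = (-⅙)^(3/2) + 9 = -I*√6/36 + 9 = 9 - I*√6/36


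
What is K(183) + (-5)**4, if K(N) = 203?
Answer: 828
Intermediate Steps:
K(183) + (-5)**4 = 203 + (-5)**4 = 203 + 625 = 828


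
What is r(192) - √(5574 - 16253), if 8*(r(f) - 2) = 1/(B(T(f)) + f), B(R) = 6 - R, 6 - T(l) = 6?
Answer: 3169/1584 - I*√10679 ≈ 2.0006 - 103.34*I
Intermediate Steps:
T(l) = 0 (T(l) = 6 - 1*6 = 6 - 6 = 0)
r(f) = 2 + 1/(8*(6 + f)) (r(f) = 2 + 1/(8*((6 - 1*0) + f)) = 2 + 1/(8*((6 + 0) + f)) = 2 + 1/(8*(6 + f)))
r(192) - √(5574 - 16253) = (97 + 16*192)/(8*(6 + 192)) - √(5574 - 16253) = (⅛)*(97 + 3072)/198 - √(-10679) = (⅛)*(1/198)*3169 - I*√10679 = 3169/1584 - I*√10679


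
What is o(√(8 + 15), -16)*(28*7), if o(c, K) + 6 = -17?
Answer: -4508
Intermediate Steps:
o(c, K) = -23 (o(c, K) = -6 - 17 = -23)
o(√(8 + 15), -16)*(28*7) = -644*7 = -23*196 = -4508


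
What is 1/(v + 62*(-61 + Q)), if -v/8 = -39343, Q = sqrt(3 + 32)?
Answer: 155481/48348615452 - 31*sqrt(35)/48348615452 ≈ 3.2120e-6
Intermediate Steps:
Q = sqrt(35) ≈ 5.9161
v = 314744 (v = -8*(-39343) = 314744)
1/(v + 62*(-61 + Q)) = 1/(314744 + 62*(-61 + sqrt(35))) = 1/(314744 + (-3782 + 62*sqrt(35))) = 1/(310962 + 62*sqrt(35))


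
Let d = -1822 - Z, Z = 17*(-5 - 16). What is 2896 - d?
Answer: 4361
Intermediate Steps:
Z = -357 (Z = 17*(-21) = -357)
d = -1465 (d = -1822 - 1*(-357) = -1822 + 357 = -1465)
2896 - d = 2896 - 1*(-1465) = 2896 + 1465 = 4361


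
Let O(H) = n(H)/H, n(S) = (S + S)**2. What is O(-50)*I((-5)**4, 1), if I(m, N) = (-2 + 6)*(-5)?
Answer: 4000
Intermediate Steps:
n(S) = 4*S**2 (n(S) = (2*S)**2 = 4*S**2)
O(H) = 4*H (O(H) = (4*H**2)/H = 4*H)
I(m, N) = -20 (I(m, N) = 4*(-5) = -20)
O(-50)*I((-5)**4, 1) = (4*(-50))*(-20) = -200*(-20) = 4000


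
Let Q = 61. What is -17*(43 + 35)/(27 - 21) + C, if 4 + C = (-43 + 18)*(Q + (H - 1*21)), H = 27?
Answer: -1900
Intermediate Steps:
C = -1679 (C = -4 + (-43 + 18)*(61 + (27 - 1*21)) = -4 - 25*(61 + (27 - 21)) = -4 - 25*(61 + 6) = -4 - 25*67 = -4 - 1675 = -1679)
-17*(43 + 35)/(27 - 21) + C = -17*(43 + 35)/(27 - 21) - 1679 = -1326/6 - 1679 = -17*13 - 1679 = -221 - 1679 = -1900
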